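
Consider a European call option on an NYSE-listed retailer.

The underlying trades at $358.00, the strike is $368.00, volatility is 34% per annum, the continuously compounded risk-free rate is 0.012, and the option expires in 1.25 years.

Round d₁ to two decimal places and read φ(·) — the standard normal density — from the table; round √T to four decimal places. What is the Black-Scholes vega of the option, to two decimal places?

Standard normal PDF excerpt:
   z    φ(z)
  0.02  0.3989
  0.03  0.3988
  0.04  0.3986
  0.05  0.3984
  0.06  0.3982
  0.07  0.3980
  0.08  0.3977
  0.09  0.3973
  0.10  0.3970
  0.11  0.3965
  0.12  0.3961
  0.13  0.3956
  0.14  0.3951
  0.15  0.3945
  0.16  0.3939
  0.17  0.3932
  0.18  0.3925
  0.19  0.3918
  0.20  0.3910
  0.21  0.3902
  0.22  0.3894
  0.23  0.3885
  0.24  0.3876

157.66

σ√T = 0.34 × 1.1180 = 0.3801
d₁ = [ln(358/368) + (0.012 + 0.34²/2)·1.25] / 0.3801 = [-0.0275 + 0.0873] / 0.3801 = 0.1571 → 0.16
√T = √1.25 = 1.1180
φ(d₁) = φ(0.16) = 0.3939
vega = S·φ(d₁)·√T = 358·0.3939·1.1180 = 157.6561
(The put has the same vega.)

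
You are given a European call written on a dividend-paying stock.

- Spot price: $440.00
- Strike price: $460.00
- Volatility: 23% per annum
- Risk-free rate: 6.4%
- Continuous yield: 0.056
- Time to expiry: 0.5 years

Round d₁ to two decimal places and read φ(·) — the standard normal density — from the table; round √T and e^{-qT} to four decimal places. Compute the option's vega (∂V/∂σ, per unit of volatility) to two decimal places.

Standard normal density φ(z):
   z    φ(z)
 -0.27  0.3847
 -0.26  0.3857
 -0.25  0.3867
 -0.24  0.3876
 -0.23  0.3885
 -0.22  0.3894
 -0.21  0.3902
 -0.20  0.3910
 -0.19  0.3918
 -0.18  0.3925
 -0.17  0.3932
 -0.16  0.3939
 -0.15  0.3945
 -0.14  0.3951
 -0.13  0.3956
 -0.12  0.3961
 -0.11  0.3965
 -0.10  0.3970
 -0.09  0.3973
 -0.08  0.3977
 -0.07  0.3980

σ√T = 0.23 × 0.7071 = 0.1626
d₁ = [ln(440/460) + (0.064 − 0.056 + ½·0.23²)·0.5] / (σ√T) = (-0.0445 + 0.0172) / 0.1626 = -0.1674 ⇒ -0.17
√T = √0.5 = 0.7071
φ(d₁) = φ(-0.17) = 0.3932
exp(−qT) = exp(−0.056·0.5) = 0.9724
vega = S·exp(−qT)·φ(d₁)·√T = 440·0.9724·0.3932·0.7071 = 118.9575

118.96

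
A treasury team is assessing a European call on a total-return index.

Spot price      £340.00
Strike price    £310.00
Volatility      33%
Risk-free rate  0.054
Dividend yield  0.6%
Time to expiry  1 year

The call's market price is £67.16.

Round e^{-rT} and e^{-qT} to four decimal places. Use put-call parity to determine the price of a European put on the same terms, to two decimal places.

exp(−qT) = exp(−0.006·1) = 0.9940;  exp(−rT) = exp(−0.054·1) = 0.9474
Put-call parity: C − P = S·e^(−qT) − K·e^(−rT) = 340·0.9940 − 310·0.9474 = 337.9600 − 293.6940 = 44.2660
P = C − (C − P) = 67.16 − (44.2660) = 22.8940

£22.89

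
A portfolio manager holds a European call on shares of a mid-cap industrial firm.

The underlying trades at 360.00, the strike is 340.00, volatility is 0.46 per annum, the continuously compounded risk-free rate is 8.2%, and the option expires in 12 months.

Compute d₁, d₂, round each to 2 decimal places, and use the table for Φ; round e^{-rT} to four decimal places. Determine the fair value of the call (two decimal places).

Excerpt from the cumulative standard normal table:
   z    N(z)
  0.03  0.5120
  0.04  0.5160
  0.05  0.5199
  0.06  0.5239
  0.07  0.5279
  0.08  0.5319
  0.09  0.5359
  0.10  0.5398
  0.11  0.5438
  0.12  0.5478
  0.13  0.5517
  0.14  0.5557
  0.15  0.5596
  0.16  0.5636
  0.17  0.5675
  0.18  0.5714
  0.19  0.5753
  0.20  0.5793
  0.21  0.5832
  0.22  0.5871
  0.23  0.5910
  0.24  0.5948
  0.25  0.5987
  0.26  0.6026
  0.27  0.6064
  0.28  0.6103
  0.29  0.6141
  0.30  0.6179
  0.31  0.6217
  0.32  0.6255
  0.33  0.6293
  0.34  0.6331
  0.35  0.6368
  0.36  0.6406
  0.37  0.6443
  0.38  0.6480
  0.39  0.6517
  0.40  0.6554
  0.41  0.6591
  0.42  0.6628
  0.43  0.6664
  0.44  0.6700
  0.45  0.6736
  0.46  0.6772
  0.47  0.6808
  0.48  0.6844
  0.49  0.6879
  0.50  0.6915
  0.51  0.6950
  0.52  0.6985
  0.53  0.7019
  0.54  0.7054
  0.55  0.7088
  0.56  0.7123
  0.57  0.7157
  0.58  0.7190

87.32

σ√T = 0.46 × 1.0000 = 0.4600
d₁ = [ln(360/340) + (0.082 + 0.46²/2)·1] / 0.4600 = [0.0572 + 0.1878] / 0.4600 = 0.5325 → 0.53
d₂ = d₁ − σ√T = 0.5325 − 0.4600 = 0.0725 → 0.07
exp(−rT) = exp(−0.082·1) = 0.9213
N(d₁) = N(0.53) = 0.7019;  N(d₂) = N(0.07) = 0.5279
C = 360·0.7019 − 340·0.9213·0.5279 = 252.6840 − 165.3605 = 87.3235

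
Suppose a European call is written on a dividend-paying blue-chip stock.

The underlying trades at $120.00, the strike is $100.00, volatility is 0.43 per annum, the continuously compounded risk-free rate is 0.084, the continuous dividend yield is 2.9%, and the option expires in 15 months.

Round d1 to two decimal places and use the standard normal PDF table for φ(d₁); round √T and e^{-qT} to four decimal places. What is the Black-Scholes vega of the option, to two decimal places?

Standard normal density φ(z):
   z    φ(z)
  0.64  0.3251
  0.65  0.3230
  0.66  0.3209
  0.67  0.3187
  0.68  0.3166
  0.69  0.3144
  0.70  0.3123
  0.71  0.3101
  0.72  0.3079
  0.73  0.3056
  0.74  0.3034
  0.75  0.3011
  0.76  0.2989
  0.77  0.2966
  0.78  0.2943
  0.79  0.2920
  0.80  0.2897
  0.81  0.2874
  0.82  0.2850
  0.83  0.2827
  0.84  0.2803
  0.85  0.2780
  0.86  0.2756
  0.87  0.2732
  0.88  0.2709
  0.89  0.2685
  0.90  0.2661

38.67

σ√T = 0.43·√1.25 = 0.4808
d₁ = [ln(120/100) + (0.084 − 0.029 + ½·0.43²)·1.25] / (σ√T) = (0.1823 + 0.1843) / 0.4808 = 0.7626 ≈ 0.76
√T = √1.25 = 1.1180
φ(d₁) = φ(0.76) = 0.2989
e^(−qT) = e^(−0.029·1.25) = 0.9644
vega = S·e^(−qT)·φ(d₁)·√T = 120·0.9644·0.2989·1.1180 = 38.6728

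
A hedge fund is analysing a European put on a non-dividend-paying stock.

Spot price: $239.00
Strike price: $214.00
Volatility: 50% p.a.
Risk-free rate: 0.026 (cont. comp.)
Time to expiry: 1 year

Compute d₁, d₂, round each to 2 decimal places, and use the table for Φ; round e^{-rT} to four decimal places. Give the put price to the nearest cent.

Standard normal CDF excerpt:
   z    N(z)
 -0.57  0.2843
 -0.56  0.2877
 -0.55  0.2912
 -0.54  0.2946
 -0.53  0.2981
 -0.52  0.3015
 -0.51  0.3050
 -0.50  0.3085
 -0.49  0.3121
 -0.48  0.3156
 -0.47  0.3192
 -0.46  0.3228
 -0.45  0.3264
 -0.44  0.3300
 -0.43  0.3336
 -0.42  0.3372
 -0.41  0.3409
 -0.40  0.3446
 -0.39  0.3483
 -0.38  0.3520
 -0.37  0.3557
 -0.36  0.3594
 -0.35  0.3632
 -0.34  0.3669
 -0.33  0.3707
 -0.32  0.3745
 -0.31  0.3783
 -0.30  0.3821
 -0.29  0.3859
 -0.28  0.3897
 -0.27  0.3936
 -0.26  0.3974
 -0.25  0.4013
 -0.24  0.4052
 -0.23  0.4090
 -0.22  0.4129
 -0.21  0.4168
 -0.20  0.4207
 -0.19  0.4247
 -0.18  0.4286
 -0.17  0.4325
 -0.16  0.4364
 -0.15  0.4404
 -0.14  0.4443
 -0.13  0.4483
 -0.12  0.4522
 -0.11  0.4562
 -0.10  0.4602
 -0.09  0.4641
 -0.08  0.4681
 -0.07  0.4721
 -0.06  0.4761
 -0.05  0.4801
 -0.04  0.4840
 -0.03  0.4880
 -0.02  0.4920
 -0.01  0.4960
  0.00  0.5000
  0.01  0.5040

$30.52

T = 1;  σ√T = 0.5000
d₁ = [ln(239/214) + (0.026 + ½·0.5²)·1] / (σ√T) = (0.1105 + 0.1510) / 0.5000 = 0.5230 ⇒ 0.52
d₂ = 0.5230 − 0.5000 = 0.0230 ⇒ 0.02
e^(−rT) = e^(−0.026·1) = 0.9743
N(−d₂) = N(-0.02) = 0.4920;  N(−d₁) = N(-0.52) = 0.3015
P = 214·0.9743·0.4920 − 239·0.3015 = 102.5821 − 72.0585 = 30.5236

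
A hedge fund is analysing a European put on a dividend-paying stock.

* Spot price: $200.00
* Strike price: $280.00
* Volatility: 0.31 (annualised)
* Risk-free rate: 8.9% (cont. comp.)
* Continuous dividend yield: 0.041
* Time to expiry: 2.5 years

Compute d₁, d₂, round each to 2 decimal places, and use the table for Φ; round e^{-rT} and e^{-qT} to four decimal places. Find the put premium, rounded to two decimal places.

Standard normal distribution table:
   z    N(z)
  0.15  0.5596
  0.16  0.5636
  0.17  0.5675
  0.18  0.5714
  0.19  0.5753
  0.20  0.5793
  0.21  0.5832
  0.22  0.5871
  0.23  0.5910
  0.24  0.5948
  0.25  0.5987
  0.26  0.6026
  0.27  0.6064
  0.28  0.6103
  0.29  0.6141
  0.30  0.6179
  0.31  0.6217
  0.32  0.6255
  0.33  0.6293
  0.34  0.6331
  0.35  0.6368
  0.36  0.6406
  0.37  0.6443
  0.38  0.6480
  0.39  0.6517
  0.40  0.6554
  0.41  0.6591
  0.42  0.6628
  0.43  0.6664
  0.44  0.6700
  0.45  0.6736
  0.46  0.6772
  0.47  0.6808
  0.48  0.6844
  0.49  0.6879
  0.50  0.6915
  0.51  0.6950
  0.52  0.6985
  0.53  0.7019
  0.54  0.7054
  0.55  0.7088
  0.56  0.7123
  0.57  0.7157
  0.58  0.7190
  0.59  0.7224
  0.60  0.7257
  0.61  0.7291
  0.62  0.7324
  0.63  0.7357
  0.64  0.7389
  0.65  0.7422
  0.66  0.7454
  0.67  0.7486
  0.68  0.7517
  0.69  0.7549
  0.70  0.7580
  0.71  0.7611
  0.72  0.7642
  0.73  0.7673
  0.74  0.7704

σ√T = 0.31·√2.5 = 0.4902
ln(S/K) + (r − q + σ²/2)T = ln(200/280) + (0.089 − 0.041 + 0.31²/2)·2.5 = -0.3365 + 0.2401 = -0.0963
d₁ = -0.0963 / 0.4902 = -0.1966 ≈ -0.20
d₂ = d₁ − σ√T = -0.1966 − 0.4902 = -0.6867 ≈ -0.69
exp(−qT) = exp(−0.041·2.5) = 0.9026;  exp(−rT) = exp(−0.089·2.5) = 0.8005
P = 280·0.8005·N(0.69) − 200·0.9026·N(0.20) = 280·0.8005·0.7549 − 200·0.9026·0.5793 = 169.2033 − 104.5752 = 64.6281

$64.63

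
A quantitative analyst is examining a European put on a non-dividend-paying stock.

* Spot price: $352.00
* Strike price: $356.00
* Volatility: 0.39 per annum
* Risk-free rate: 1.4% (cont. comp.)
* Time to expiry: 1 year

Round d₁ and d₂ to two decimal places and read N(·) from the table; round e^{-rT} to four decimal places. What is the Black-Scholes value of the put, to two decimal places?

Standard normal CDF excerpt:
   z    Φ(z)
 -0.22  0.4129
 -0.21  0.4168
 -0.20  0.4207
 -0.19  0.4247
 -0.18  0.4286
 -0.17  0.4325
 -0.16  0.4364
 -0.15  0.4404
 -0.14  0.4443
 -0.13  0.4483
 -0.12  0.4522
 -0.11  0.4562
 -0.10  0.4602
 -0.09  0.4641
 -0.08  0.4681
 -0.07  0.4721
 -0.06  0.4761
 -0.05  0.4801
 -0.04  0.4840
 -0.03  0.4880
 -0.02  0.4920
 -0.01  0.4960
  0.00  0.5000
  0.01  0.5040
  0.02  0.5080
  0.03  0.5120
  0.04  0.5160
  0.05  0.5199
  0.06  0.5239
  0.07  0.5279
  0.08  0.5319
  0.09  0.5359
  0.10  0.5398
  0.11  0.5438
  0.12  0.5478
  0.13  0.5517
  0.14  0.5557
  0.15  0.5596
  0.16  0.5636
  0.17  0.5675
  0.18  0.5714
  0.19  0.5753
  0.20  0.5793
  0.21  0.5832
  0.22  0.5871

σ√T = 0.39 × 1.0000 = 0.3900
d₁ = [ln(352/356) + (0.014 + ½·0.39²)·1] / (σ√T) = (-0.0113 + 0.0901) / 0.3900 = 0.2019 → 0.20
d₂ = 0.2019 − 0.3900 = -0.1881 → -0.19
e^(−rT) = e^(−0.014·1) = 0.9861
N(−d₂) = N(0.19) = 0.5753;  N(−d₁) = N(-0.20) = 0.4207
P = 356·0.9861·0.5753 − 352·0.4207 = 201.9600 − 148.0864 = 53.8736

$53.87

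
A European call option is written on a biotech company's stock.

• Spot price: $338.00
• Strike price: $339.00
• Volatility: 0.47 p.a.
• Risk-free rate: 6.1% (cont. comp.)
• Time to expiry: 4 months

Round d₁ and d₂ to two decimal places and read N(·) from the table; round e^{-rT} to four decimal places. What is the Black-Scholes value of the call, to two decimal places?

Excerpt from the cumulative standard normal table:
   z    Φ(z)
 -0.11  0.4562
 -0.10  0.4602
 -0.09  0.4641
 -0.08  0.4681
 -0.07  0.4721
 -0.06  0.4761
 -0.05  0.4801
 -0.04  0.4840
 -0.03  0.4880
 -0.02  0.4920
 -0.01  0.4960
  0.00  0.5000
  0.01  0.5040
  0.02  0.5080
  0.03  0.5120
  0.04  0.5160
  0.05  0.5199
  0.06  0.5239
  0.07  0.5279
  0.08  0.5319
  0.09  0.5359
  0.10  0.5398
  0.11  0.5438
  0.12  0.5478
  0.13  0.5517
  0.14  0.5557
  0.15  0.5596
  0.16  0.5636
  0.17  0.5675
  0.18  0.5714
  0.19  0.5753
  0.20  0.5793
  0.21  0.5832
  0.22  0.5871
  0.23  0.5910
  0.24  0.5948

σ√T = 0.47·√0.3333 = 0.2714
d₁ = [ln(338/339) + (0.061 + 0.47²/2)·0.3333] / 0.2714 = [-0.0030 + 0.0571] / 0.2714 = 0.1997 → 0.20
d₂ = d₁ − σ√T = 0.1997 − 0.2714 = -0.0716 → -0.07
e^(−rT) = e^(−0.061·0.3333) = 0.9799
C = 338·N(0.20) − 339·0.9799·N(-0.07) = 338·0.5793 − 339·0.9799·0.4721 = 195.8034 − 156.8251 = 38.9783

$38.98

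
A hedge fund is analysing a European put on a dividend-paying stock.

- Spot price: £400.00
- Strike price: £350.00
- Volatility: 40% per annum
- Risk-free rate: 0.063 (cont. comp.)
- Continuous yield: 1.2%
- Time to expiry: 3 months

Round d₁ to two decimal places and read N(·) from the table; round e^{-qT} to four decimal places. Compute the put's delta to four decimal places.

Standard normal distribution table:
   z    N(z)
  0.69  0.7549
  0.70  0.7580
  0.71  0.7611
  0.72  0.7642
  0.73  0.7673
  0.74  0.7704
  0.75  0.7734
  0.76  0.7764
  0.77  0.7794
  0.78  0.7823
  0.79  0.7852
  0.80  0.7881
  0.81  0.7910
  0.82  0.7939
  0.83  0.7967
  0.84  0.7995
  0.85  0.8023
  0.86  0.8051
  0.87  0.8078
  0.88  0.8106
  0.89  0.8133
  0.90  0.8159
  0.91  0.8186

T = 0.25;  σ√T = 0.2000
d₁ = [ln(400/350) + (0.063 − 0.012 + 0.4²/2)·0.25] / 0.2000 = [0.1335 + 0.0328] / 0.2000 = 0.8314 which rounds to 0.83
N(d₁) = N(0.83) = 0.7967
Δ_put = e^(−qT)·(N(d₁) − 1) = 0.9970·(0.7967 − 1) = -0.2027

-0.2027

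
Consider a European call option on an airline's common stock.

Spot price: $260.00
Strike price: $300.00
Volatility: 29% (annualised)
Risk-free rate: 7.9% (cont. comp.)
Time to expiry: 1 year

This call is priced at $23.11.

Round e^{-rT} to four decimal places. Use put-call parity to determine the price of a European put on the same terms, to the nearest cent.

$40.31

exp(−rT) = exp(−0.079·1) = 0.9240
Put-call parity: C − P = S − K·e^(−rT) = 260 − 300·0.9240 = 260 − 277.2000 = -17.2000
P = C − (C − P) = 23.11 − (-17.2000) = 40.3100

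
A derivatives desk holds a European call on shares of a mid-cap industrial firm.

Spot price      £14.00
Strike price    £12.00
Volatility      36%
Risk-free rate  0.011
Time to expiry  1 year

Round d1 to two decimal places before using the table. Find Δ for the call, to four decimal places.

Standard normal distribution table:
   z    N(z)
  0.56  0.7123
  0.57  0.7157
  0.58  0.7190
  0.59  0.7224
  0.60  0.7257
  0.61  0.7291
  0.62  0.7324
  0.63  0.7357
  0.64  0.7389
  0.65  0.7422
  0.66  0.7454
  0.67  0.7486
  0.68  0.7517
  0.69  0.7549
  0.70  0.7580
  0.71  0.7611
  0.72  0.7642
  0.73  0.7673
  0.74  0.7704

0.7389

T = 1;  σ√T = 0.3600
d₁ = [ln(14/12) + (0.011 + 0.36²/2)·1] / 0.3600 = [0.1542 + 0.0758] / 0.3600 = 0.6388 → 0.64
N(d₁) = N(0.64) = 0.7389
Δ_call = N(d₁) = 0.7389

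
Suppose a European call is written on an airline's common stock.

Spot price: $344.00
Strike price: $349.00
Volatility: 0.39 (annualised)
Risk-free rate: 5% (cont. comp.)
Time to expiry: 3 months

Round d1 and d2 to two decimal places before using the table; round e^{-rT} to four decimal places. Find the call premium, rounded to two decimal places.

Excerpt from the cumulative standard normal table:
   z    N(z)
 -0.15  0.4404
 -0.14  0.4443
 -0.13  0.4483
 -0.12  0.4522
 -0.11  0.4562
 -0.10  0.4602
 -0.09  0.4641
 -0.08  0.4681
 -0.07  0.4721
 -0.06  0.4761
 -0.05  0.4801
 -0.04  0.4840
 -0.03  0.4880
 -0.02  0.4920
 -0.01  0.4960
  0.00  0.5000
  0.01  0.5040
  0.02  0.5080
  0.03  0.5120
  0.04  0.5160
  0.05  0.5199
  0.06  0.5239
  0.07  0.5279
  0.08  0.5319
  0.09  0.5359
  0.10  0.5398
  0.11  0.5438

T = 0.25;  σ√T = 0.1950
d₁ = [ln(344/349) + (0.05 + ½·0.39²)·0.25] / (σ√T) = (-0.0144 + 0.0315) / 0.1950 = 0.0876 which rounds to 0.09
d₂ = 0.0876 − 0.1950 = -0.1074 which rounds to -0.11
e^(−rT) = e^(−0.05·0.25) = 0.9876
N(d₁) = N(0.09) = 0.5359;  N(d₂) = N(-0.11) = 0.4562
C = 344·0.5359 − 349·0.9876·0.4562 = 184.3496 − 157.2395 = 27.1101

$27.11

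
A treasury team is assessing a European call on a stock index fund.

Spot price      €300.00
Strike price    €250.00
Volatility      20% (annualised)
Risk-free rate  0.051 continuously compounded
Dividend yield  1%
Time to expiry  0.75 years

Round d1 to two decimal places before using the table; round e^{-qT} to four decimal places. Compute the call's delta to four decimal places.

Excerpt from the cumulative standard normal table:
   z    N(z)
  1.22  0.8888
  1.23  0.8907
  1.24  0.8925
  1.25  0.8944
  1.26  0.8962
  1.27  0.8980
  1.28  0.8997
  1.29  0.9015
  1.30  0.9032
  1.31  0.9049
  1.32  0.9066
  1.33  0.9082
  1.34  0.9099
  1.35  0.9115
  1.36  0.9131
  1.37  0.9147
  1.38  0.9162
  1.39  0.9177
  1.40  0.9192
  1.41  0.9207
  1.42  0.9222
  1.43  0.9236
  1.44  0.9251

σ√T = 0.2·√0.75 = 0.1732
ln(S/K) + (r − q + σ²/2)T = ln(300/250) + (0.051 − 0.01 + 0.2²/2)·0.75 = 0.1823 + 0.0457 = 0.2281
d₁ = 0.2281 / 0.1732 = 1.3168 → 1.32
N(d₁) = N(1.32) = 0.9066
Δ_call = e^(−qT)·N(d₁) = 0.9925·0.9066 = 0.8998

0.8998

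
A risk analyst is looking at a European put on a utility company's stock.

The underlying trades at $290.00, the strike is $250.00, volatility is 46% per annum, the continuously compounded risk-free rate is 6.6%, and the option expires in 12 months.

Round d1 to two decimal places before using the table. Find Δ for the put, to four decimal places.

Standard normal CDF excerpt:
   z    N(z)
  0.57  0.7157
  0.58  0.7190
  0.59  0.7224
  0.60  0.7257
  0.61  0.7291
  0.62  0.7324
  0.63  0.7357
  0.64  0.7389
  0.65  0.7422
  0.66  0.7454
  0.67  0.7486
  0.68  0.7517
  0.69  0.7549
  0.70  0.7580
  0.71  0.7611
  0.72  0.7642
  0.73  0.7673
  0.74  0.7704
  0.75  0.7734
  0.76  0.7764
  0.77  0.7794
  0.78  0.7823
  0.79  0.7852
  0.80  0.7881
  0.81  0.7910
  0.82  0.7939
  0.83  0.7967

σ√T = 0.46 × 1.0000 = 0.4600
d₁ = [ln(290/250) + (0.066 + ½·0.46²)·1] / (σ√T) = (0.1484 + 0.1718) / 0.4600 = 0.6961 ≈ 0.70
N(d₁) = N(0.70) = 0.7580
Δ_put = N(d₁) − 1 = 0.7580 − 1 = -0.2420

-0.2420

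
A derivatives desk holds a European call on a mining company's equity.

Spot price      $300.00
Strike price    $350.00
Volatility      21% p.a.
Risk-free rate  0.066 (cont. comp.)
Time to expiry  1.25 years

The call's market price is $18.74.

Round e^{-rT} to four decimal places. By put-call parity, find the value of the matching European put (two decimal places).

exp(−rT) = exp(−0.066·1.25) = 0.9208
Put-call parity: C − P = S − K·e^(−rT) = 300 − 350·0.9208 = 300 − 322.2800 = -22.2800
P = C − (C − P) = 18.74 − (-22.2800) = 41.0200

$41.02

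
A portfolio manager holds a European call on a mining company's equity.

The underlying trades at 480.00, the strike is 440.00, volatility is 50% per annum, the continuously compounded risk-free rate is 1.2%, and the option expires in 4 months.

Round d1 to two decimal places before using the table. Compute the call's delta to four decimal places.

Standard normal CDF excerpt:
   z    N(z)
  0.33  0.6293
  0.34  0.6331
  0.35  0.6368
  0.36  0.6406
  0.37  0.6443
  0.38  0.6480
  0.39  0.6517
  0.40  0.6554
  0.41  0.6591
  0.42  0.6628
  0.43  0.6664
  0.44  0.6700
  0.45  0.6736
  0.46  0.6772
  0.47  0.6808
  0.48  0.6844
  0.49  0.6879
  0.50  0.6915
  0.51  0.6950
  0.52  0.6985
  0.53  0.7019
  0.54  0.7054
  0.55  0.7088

0.6772

T = 0.3333;  σ√T = 0.2887
d₁ = [ln(480/440) + (0.012 + 0.5²/2)·0.3333] / 0.2887 = [0.0870 + 0.0457] / 0.2887 = 0.4596 → 0.46
N(d₁) = N(0.46) = 0.6772
Δ_call = N(d₁) = 0.6772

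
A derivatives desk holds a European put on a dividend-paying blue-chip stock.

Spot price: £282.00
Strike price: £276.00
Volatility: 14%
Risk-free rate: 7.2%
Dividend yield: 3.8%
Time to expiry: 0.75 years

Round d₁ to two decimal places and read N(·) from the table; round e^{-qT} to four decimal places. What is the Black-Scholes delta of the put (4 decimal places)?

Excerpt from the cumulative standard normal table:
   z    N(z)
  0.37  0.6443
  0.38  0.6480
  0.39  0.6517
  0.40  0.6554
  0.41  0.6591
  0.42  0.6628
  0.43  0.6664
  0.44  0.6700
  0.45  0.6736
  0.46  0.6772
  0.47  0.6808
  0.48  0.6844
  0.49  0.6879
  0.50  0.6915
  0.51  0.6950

-0.3172

T = 0.75;  σ√T = 0.1212
d₁ = [ln(282/276) + (0.072 − 0.038 + 0.14²/2)·0.75] / 0.1212 = [0.0215 + 0.0328] / 0.1212 = 0.4483 ⇒ 0.45
N(d₁) = N(0.45) = 0.6736
Δ_put = e^(−qT)·(N(d₁) − 1) = 0.9719·(0.6736 − 1) = -0.3172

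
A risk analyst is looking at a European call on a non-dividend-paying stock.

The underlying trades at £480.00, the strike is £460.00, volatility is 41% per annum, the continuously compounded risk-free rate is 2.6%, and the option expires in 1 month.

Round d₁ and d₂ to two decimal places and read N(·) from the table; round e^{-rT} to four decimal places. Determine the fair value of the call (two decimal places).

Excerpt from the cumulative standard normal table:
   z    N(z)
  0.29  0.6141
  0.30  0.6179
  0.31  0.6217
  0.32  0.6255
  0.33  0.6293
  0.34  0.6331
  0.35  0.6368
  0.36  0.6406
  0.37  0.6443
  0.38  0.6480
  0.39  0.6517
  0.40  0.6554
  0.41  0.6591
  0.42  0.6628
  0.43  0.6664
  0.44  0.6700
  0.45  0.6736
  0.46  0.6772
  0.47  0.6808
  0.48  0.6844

σ√T = 0.41·√0.08333 = 0.1184
d₁ = [ln(480/460) + (0.026 + ½·0.41²)·0.08333] / (σ√T) = (0.0426 + 0.0092) / 0.1184 = 0.4371 ⇒ 0.44
d₂ = 0.4371 − 0.1184 = 0.3187 ⇒ 0.32
e^(−rT) = e^(−0.026·0.08333) = 0.9978
N(d₁) = N(0.44) = 0.6700;  N(d₂) = N(0.32) = 0.6255
C = 480·0.6700 − 460·0.9978·0.6255 = 321.6000 − 287.0970 = 34.5030

£34.50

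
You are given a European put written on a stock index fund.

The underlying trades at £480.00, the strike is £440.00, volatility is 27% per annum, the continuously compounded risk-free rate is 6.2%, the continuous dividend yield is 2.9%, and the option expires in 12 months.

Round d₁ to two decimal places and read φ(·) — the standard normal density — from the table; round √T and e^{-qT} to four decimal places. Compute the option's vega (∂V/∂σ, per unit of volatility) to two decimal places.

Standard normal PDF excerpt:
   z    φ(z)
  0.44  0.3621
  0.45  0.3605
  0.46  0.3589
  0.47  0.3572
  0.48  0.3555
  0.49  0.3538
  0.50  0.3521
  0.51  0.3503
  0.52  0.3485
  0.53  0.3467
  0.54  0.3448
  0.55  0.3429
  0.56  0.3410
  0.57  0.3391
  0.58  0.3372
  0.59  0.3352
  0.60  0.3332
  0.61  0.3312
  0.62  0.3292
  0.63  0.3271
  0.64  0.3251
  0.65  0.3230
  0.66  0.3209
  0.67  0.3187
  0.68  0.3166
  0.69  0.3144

157.23

σ√T = 0.27 × 1.0000 = 0.2700
d₁ = [ln(480/440) + (0.062 − 0.029 + ½·0.27²)·1] / (σ√T) = (0.0870 + 0.0695) / 0.2700 = 0.5795 ≈ 0.58
√T = √1 = 1.0000
φ(d₁) = φ(0.58) = 0.3372
e^(−qT) = e^(−0.029·1) = 0.9714
vega = S·e^(−qT)·φ(d₁)·√T = 480·0.9714·0.3372·1.0000 = 157.2269
(Call and put vega coincide under Black-Scholes.)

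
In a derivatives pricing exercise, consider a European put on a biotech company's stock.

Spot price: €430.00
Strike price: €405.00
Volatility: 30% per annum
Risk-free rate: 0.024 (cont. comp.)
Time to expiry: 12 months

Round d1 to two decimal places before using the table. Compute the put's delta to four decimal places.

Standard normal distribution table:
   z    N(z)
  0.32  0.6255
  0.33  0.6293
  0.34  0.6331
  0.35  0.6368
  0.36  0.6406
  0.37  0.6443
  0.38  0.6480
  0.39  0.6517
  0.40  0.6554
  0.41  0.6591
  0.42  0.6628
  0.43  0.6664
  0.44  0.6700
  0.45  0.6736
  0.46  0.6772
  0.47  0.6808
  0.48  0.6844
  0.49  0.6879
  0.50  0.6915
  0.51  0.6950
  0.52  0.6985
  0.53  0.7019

σ√T = 0.3·√1 = 0.3000
d₁ = [ln(430/405) + (0.024 + 0.3²/2)·1] / 0.3000 = [0.0599 + 0.0690] / 0.3000 = 0.4297 ≈ 0.43
N(d₁) = N(0.43) = 0.6664
Δ_put = N(d₁) − 1 = 0.6664 − 1 = -0.3336

-0.3336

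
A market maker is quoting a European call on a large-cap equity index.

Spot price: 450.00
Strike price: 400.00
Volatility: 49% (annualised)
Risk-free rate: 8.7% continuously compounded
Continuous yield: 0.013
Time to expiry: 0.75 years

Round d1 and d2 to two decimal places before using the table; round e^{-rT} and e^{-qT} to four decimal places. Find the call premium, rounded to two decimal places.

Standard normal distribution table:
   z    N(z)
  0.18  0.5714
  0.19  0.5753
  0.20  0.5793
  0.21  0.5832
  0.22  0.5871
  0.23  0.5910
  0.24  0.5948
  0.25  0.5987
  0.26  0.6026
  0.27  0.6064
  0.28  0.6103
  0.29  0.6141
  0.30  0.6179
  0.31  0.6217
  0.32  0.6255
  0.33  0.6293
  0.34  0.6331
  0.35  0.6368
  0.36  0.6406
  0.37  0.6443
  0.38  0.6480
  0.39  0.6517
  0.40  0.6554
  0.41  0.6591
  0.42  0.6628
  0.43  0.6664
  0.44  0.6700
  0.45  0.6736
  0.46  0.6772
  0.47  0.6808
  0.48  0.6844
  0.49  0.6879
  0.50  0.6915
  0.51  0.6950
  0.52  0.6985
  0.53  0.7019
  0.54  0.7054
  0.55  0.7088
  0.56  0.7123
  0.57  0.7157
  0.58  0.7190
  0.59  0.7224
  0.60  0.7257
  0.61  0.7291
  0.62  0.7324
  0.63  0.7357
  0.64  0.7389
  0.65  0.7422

109.31

σ√T = 0.49·√0.75 = 0.4244
ln(S/K) + (r − q + σ²/2)T = ln(450/400) + (0.087 − 0.013 + 0.49²/2)·0.75 = 0.1178 + 0.1455 = 0.2633
d₁ = 0.2633 / 0.4244 = 0.6205 ≈ 0.62
d₂ = d₁ − σ√T = 0.6205 − 0.4244 = 0.1962 ≈ 0.20
exp(−qT) = exp(−0.013·0.75) = 0.9903;  exp(−rT) = exp(−0.087·0.75) = 0.9368
N(d₁) = N(0.62) = 0.7324;  N(d₂) = N(0.20) = 0.5793
C = 450·0.9903·0.7324 − 400·0.9368·0.5793 = 326.3831 − 217.0753 = 109.3078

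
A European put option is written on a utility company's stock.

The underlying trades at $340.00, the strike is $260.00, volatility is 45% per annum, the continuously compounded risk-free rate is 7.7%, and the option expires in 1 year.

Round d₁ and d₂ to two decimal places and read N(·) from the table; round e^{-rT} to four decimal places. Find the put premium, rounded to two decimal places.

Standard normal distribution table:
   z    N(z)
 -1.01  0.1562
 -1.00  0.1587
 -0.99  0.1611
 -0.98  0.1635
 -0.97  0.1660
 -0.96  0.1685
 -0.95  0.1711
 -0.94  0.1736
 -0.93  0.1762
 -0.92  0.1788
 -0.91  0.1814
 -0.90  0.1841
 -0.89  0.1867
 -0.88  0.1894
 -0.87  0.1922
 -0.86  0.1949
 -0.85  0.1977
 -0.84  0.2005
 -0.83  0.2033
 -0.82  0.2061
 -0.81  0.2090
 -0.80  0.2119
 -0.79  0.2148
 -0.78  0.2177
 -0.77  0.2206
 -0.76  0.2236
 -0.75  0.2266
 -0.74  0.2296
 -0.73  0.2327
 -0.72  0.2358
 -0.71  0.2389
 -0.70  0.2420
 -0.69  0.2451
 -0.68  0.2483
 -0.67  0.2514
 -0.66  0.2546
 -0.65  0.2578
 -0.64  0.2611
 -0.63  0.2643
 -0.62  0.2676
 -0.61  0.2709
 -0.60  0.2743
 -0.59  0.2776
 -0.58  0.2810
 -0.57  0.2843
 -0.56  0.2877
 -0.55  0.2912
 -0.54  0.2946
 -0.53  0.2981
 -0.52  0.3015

T = 1;  σ√T = 0.4500
d₁ = [ln(340/260) + (0.077 + 0.45²/2)·1] / 0.4500 = [0.2683 + 0.1783] / 0.4500 = 0.9923 which rounds to 0.99
d₂ = d₁ − σ√T = 0.9923 − 0.4500 = 0.5423 which rounds to 0.54
e^(−rT) = e^(−0.077·1) = 0.9259
N(−d₂) = N(-0.54) = 0.2946;  N(−d₁) = N(-0.99) = 0.1611
P = 260·0.9259·0.2946 − 340·0.1611 = 70.9202 − 54.7740 = 16.1462

$16.15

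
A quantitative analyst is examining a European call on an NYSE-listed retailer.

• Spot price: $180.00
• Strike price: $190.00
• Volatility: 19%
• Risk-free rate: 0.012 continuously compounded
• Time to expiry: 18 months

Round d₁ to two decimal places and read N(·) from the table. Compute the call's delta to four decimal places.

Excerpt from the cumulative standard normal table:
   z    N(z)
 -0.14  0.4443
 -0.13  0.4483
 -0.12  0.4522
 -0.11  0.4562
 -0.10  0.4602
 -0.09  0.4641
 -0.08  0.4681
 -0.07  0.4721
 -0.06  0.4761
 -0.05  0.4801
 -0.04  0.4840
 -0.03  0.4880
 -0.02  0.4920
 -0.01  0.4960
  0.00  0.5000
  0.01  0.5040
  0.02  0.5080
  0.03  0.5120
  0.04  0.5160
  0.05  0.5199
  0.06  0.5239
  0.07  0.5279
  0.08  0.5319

σ√T = 0.19 × 1.2247 = 0.2327
ln(S/K) + (r + σ²/2)T = ln(180/190) + (0.012 + 0.19²/2)·1.5 = -0.0541 + 0.0451 = -0.0090
d₁ = -0.0090 / 0.2327 = -0.0386 which rounds to -0.04
N(d₁) = N(-0.04) = 0.4840
Δ_call = N(d₁) = 0.4840

0.4840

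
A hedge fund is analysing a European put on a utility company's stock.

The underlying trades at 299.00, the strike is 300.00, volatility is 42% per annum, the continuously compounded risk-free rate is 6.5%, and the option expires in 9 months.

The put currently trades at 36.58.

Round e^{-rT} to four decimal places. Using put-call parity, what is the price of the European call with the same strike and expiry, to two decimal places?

e^(−rT) = e^(−0.065·0.75) = 0.9524
Put-call parity: C − P = S − K·e^(−rT) = 299 − 300·0.9524 = 299 − 285.7200 = 13.2800
C = P + (C − P) = 36.58 + (13.2800) = 49.8600

49.86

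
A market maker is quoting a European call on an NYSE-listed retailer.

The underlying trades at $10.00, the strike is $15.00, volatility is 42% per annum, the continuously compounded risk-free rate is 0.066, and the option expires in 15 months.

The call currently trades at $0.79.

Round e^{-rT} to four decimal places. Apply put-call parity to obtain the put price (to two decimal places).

exp(−rT) = exp(−0.066·1.25) = 0.9208
Put-call parity: C − P = S − K·e^(−rT) = 10 − 15·0.9208 = 10 − 13.8120 = -3.8120
P = C − (C − P) = 0.79 − (-3.8120) = 4.6020

$4.60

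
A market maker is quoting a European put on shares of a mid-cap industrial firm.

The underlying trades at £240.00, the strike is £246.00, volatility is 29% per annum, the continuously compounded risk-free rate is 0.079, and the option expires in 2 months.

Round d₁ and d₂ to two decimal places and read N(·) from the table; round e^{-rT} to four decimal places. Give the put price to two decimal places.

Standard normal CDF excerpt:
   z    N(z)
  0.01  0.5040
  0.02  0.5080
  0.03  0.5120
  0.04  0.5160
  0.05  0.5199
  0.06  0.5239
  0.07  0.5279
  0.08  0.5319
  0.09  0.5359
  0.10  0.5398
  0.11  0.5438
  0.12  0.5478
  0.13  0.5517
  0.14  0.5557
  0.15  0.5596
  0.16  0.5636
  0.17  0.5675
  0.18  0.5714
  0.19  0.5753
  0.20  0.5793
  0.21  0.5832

σ√T = 0.29 × 0.4082 = 0.1184
d₁ = [ln(240/246) + (0.079 + ½·0.29²)·0.1667] / (σ√T) = (-0.0247 + 0.0202) / 0.1184 = -0.0382 which rounds to -0.04
d₂ = -0.0382 − 0.1184 = -0.1566 which rounds to -0.16
exp(−rT) = exp(−0.079·0.1667) = 0.9869
P = 246·0.9869·N(0.16) − 240·N(0.04) = 246·0.9869·0.5636 − 240·0.5160 = 136.8293 − 123.8400 = 12.9893

£12.99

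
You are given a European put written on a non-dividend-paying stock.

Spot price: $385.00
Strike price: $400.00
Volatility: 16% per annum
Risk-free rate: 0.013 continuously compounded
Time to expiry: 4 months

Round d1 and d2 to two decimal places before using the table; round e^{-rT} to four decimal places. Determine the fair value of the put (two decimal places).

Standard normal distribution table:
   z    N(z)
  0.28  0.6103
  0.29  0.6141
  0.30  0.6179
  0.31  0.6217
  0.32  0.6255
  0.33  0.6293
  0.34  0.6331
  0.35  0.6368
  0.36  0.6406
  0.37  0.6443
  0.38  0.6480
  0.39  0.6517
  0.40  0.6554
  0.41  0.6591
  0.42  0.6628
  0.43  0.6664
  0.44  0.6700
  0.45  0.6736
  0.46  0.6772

σ√T = 0.16·√0.3333 = 0.0924
d₁ = [ln(385/400) + (0.013 + 0.16²/2)·0.3333] / 0.0924 = [-0.0382 + 0.0086] / 0.0924 = -0.3207 which rounds to -0.32
d₂ = d₁ − σ√T = -0.3207 − 0.0924 = -0.4130 which rounds to -0.41
e^(−rT) = e^(−0.013·0.3333) = 0.9957
P = 400·0.9957·N(0.41) − 385·N(0.32) = 400·0.9957·0.6591 − 385·0.6255 = 262.5063 − 240.8175 = 21.6888

$21.69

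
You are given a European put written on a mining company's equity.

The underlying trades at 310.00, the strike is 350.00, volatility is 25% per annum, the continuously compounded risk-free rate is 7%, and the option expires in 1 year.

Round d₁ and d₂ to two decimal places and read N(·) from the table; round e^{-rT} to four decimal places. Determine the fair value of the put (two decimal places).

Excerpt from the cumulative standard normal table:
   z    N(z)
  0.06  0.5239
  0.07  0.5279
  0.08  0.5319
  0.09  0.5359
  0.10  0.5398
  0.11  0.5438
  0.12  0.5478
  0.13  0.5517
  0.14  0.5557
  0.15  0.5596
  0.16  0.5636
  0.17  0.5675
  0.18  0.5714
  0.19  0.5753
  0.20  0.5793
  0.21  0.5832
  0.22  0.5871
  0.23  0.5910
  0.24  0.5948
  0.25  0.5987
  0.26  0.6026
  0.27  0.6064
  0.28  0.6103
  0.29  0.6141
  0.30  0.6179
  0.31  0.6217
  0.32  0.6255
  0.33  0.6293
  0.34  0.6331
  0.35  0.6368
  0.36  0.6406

σ√T = 0.25 × 1.0000 = 0.2500
ln(S/K) + (r + σ²/2)T = ln(310/350) + (0.07 + 0.25²/2)·1 = -0.1214 + 0.1013 = -0.0201
d₁ = -0.0201 / 0.2500 = -0.0804 ≈ -0.08
d₂ = d₁ − σ√T = -0.0804 − 0.2500 = -0.3304 ≈ -0.33
exp(−rT) = exp(−0.07·1) = 0.9324
N(−d₂) = N(0.33) = 0.6293;  N(−d₁) = N(0.08) = 0.5319
P = 350·0.9324·0.6293 − 310·0.5319 = 205.3658 − 164.8890 = 40.4768

40.48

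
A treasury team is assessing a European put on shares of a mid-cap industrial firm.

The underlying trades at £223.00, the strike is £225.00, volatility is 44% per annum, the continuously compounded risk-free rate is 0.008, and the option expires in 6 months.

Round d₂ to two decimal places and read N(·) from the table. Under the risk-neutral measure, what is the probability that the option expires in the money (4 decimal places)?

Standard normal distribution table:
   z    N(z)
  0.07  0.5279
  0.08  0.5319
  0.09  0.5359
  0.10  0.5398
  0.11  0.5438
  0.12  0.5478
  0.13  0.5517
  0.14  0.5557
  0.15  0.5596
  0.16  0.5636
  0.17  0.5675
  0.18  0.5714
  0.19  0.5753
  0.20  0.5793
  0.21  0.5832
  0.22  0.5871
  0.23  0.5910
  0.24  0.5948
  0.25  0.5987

0.5675

T = 0.5;  σ√T = 0.3111
d₁ = [ln(223/225) + (0.008 + ½·0.44²)·0.5] / (σ√T) = (-0.0089 + 0.0524) / 0.3111 = 0.1397 which rounds to 0.14
d₂ = 0.1397 − 0.3111 = -0.1714 which rounds to -0.17
Pr(exercise) under Q = N(−d₂) = N(0.17) = 0.5675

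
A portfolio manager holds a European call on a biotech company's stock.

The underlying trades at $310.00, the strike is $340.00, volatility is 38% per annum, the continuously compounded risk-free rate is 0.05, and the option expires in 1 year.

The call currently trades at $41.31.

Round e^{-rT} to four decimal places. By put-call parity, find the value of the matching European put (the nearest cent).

exp(−rT) = exp(−0.05·1) = 0.9512
Put-call parity: C − P = S − K·e^(−rT) = 310 − 340·0.9512 = 310 − 323.4080 = -13.4080
P = C − (C − P) = 41.31 − (-13.4080) = 54.7180

$54.72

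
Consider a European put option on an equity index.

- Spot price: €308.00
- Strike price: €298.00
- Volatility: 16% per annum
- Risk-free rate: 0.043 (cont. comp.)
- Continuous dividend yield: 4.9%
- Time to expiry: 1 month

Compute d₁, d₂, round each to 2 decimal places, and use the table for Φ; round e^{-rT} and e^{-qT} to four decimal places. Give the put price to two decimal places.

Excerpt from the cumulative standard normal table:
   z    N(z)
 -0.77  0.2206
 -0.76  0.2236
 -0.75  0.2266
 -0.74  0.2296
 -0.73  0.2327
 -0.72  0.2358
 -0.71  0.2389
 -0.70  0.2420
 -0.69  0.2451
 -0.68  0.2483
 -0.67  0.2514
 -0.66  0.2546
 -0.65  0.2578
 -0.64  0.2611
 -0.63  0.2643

€2.35

σ√T = 0.16 × 0.2887 = 0.0462
d₁ = [ln(308/298) + (0.043 − 0.049 + ½·0.16²)·0.08333] / (σ√T) = (0.0330 + 0.0006) / 0.0462 = 0.7269 → 0.73
d₂ = 0.7269 − 0.0462 = 0.6807 → 0.68
exp(−qT) = exp(−0.049·0.08333) = 0.9959;  exp(−rT) = exp(−0.043·0.08333) = 0.9964
N(−d₂) = N(-0.68) = 0.2483;  N(−d₁) = N(-0.73) = 0.2327
P = 298·0.9964·0.2483 − 308·0.9959·0.2327 = 73.7270 − 71.3777 = 2.3493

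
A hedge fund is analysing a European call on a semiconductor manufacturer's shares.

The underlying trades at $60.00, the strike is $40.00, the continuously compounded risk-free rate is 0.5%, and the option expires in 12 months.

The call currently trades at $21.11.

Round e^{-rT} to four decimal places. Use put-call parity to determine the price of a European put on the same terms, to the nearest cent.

e^(−rT) = e^(−0.005·1) = 0.9950
Put-call parity: C − P = S − K·e^(−rT) = 60 − 40·0.9950 = 60 − 39.8000 = 20.2000
P = C − (C − P) = 21.11 − (20.2000) = 0.9100

$0.91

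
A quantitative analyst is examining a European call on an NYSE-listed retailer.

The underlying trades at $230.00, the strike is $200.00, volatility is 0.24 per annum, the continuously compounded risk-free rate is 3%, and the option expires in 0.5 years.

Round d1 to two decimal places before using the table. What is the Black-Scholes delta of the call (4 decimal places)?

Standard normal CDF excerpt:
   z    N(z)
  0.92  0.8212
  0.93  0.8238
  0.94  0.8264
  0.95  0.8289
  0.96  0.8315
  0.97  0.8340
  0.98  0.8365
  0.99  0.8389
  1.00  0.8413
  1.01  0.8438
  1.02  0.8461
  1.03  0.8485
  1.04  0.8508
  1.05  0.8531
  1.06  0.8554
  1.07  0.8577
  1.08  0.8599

T = 0.5;  σ√T = 0.1697
ln(S/K) + (r + σ²/2)T = ln(230/200) + (0.03 + 0.24²/2)·0.5 = 0.1398 + 0.0294 = 0.1692
d₁ = 0.1692 / 0.1697 = 0.9968 which rounds to 1.00
N(d₁) = N(1.00) = 0.8413
Δ_call = N(d₁) = 0.8413

0.8413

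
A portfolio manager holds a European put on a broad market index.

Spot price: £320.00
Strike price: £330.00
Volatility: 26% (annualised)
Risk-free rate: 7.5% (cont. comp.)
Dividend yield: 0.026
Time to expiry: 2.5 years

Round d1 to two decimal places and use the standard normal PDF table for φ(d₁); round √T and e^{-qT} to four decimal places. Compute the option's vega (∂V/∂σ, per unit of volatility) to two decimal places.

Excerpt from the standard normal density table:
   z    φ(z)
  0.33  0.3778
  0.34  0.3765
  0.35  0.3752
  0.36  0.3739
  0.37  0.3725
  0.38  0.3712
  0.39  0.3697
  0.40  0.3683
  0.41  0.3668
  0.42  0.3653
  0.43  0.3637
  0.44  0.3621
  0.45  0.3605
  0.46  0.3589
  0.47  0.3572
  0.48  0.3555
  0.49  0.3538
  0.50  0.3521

172.44

T = 2.5;  σ√T = 0.4111
d₁ = [ln(320/330) + (0.075 − 0.026 + 0.26²/2)·2.5] / 0.4111 = [-0.0308 + 0.2070] / 0.4111 = 0.4287 which rounds to 0.43
√T = √2.5 = 1.5811
φ(d₁) = φ(0.43) = 0.3637
e^(−qT) = e^(−0.026·2.5) = 0.9371
vega = S·e^(−qT)·φ(d₁)·√T = 320·0.9371·0.3637·1.5811 = 172.4402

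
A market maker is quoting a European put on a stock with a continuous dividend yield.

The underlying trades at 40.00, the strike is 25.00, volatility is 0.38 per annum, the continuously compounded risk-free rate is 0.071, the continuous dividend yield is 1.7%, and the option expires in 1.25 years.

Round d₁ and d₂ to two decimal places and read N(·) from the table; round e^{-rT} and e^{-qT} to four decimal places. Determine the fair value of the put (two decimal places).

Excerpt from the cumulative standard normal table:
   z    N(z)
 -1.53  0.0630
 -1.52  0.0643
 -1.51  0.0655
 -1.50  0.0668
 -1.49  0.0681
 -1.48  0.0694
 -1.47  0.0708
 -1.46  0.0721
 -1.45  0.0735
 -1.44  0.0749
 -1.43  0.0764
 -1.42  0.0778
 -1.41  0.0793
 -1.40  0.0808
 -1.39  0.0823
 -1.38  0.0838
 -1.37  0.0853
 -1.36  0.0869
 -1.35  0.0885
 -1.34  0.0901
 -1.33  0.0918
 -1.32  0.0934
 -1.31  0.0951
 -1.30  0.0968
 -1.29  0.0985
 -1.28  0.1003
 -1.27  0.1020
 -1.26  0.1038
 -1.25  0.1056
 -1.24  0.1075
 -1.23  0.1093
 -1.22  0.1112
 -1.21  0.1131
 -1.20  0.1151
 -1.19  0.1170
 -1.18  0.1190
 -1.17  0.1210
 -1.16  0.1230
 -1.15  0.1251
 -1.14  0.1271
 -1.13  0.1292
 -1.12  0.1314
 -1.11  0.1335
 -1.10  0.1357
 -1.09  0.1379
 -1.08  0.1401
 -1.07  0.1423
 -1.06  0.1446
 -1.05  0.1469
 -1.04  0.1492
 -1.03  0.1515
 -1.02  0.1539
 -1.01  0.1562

σ√T = 0.38·√1.25 = 0.4249
ln(S/K) + (r − q + σ²/2)T = ln(40/25) + (0.071 − 0.017 + 0.38²/2)·1.25 = 0.4700 + 0.1577 = 0.6278
d₁ = 0.6278 / 0.4249 = 1.4776 → 1.48
d₂ = d₁ − σ√T = 1.4776 − 0.4249 = 1.0527 → 1.05
e^(−qT) = e^(−0.017·1.25) = 0.9790;  e^(−rT) = e^(−0.071·1.25) = 0.9151
P = 25·0.9151·N(-1.05) − 40·0.9790·N(-1.48) = 25·0.9151·0.1469 − 40·0.9790·0.0694 = 3.3607 − 2.7177 = 0.6430

0.64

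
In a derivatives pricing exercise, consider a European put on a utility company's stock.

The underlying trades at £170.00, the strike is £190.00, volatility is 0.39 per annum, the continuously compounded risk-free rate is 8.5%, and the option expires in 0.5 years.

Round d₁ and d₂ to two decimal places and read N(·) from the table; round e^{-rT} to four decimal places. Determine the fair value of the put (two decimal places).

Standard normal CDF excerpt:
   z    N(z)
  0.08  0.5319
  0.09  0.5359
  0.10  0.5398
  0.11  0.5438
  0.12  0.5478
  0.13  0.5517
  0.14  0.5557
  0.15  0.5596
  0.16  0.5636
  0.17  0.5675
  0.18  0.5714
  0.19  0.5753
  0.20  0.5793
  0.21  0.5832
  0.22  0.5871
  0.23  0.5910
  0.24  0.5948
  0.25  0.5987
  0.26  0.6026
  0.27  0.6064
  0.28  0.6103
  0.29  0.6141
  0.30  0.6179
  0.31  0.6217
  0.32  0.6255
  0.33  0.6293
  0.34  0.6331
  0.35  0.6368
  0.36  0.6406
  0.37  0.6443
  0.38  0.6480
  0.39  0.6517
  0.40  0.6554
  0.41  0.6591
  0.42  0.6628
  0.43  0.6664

σ√T = 0.39·√0.5 = 0.2758
d₁ = [ln(170/190) + (0.085 + 0.39²/2)·0.5] / 0.2758 = [-0.1112 + 0.0805] / 0.2758 = -0.1113 ≈ -0.11
d₂ = d₁ − σ√T = -0.1113 − 0.2758 = -0.3871 ≈ -0.39
e^(−rT) = e^(−0.085·0.5) = 0.9584
N(−d₂) = N(0.39) = 0.6517;  N(−d₁) = N(0.11) = 0.5438
P = 190·0.9584·0.6517 − 170·0.5438 = 118.6720 − 92.4460 = 26.2260

£26.23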